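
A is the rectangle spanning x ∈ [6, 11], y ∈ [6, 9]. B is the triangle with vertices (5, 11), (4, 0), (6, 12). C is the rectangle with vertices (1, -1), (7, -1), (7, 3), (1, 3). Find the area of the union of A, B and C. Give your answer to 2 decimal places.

43.66

By inclusion–exclusion:
Individual areas: |A| = 15, |B| = 5, |C| = 24.
|A∩B| = 0.
|A∩C| = 0 (no overlap).
|B∩C| = 0.3409.
|A∩B∩C| = 0.
|A ∪ B ∪ C| = 44 − 0.3409 + 0 = 43.66.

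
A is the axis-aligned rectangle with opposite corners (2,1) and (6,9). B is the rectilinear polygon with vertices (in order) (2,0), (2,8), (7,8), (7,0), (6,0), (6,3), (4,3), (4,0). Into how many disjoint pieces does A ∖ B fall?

A ∖ B splits into 2 disjoint pieces (area 4, area 4).

2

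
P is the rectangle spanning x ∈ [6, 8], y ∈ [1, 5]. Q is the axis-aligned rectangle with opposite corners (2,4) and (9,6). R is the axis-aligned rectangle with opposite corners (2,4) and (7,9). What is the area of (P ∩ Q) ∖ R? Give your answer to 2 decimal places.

|P ∩ Q| = 2.
|(P ∩ Q) ∩ R| = 1.
|(P ∩ Q) ∖ R| = 2 − 1 = 1.00.

1.00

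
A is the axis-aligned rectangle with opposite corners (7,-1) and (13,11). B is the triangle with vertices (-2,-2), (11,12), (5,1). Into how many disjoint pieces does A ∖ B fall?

2

A ∖ B splits into 2 disjoint pieces (area 61.0606, area 5.0797).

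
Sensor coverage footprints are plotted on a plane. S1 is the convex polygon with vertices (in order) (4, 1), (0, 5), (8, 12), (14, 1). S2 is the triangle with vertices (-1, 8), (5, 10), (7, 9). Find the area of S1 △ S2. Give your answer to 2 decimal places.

87.26

|S1| = 85, |S2| = 5, |S1∩S2| = 1.3684.
|S1 △ S2| = |S1| + |S2| − 2·|S1∩S2| = 85 + 5 − 2.7367 = 87.26.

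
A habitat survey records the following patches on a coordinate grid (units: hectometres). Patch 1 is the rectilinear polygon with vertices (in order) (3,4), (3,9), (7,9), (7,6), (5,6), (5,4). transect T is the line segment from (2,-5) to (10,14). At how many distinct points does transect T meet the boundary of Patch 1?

2

The segment meets the boundary at (7,6.875), (6.632,6).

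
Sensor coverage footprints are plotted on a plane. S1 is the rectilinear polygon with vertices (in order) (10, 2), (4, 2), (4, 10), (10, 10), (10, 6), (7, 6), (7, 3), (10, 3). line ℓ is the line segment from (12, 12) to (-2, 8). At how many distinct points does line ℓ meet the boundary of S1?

2

The segment meets the boundary at (4,9.714), (5,10).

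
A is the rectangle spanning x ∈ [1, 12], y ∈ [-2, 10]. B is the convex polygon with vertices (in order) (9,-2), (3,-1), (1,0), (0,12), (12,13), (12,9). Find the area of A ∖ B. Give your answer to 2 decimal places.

|A| = 132, |A∩B| = 109.5.
|A ∖ B| = |A| − |A∩B| = 132 − 109.5 = 22.50.

22.50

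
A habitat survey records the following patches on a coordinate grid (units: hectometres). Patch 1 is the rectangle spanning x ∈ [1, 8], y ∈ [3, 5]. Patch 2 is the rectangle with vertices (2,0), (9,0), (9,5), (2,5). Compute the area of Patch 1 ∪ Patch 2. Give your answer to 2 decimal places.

By inclusion–exclusion:
Individual areas: |Patch 1| = 14, |Patch 2| = 35.
|Patch 1∩Patch 2|: x∈[2,8], y∈[3,5] → 6·2 = 12.
|Patch 1 ∪ Patch 2| = 49 − 12 = 37.00.

37.00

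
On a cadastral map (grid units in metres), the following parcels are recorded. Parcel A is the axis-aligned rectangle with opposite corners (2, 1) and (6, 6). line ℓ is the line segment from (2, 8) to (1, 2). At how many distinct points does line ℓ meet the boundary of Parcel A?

The segment lies entirely outside Parcel A and never meets its boundary.

0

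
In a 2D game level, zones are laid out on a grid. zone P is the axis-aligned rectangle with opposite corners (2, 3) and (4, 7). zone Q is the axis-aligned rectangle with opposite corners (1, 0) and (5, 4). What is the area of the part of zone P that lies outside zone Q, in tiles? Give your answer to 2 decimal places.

6.00

|zone P∩zone Q|: x∈[2,4], y∈[3,4] → 2·1 = 2.
|zone P| = 8.
|zone P ∖ zone Q| = |zone P| − |zone P∩zone Q| = 8 − 2 = 6.00.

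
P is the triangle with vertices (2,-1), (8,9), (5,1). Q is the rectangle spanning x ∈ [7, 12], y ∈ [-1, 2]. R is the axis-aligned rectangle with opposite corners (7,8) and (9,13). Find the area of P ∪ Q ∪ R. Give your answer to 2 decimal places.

By inclusion–exclusion:
Individual areas: |P| = 9, |Q| = 15, |R| = 10.
|P∩Q| = 0.
|P∩R| = 0.1125.
|Q∩R| = 0 (no overlap).
|P∩Q∩R| = 0.
|P ∪ Q ∪ R| = 34 − 0.1125 + 0 = 33.89.

33.89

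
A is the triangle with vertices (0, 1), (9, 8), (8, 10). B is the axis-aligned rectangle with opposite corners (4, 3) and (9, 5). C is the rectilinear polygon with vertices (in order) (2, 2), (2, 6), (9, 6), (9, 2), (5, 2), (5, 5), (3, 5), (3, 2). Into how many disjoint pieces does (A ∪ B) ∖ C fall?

3

(A ∪ B) ∖ C splits into 3 disjoint pieces (area 0.6944, area 3.1042, area 7.5397).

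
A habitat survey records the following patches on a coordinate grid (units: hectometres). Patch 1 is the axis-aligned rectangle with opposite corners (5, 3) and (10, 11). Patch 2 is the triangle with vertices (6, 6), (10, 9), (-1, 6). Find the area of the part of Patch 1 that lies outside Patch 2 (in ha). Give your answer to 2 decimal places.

34.41

|Patch 1| = 40, |Patch 1∩Patch 2| = 5.5909.
|Patch 1 ∖ Patch 2| = |Patch 1| − |Patch 1∩Patch 2| = 40 − 5.5909 = 34.41.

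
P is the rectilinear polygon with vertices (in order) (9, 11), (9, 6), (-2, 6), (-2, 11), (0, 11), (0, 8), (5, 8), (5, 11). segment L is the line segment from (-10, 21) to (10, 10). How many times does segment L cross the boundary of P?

2

The segment meets the boundary at (9,10.55), (8.182,11).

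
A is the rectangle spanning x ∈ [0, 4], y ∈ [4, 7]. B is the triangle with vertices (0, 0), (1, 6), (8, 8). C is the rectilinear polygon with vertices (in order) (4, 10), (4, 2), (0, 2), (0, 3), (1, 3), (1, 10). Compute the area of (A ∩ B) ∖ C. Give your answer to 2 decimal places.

0.33

|A ∩ B| = 7.619.
|(A ∩ B) ∩ C| = 7.2857.
|(A ∩ B) ∖ C| = 7.619 − 7.2857 = 0.33.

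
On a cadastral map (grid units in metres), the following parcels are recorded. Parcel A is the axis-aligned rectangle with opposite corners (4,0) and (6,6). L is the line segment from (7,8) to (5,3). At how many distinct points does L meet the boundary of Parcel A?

The segment meets the boundary at (6,5.5).

1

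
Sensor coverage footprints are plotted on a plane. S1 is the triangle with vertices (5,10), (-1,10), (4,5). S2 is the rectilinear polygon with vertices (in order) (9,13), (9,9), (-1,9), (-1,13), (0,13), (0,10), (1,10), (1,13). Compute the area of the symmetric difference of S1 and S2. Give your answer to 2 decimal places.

|S1| = 15, |S2| = 37, |S1∩S2| = 5.4.
|S1 △ S2| = |S1| + |S2| − 2·|S1∩S2| = 15 + 37 − 10.8 = 41.20.

41.20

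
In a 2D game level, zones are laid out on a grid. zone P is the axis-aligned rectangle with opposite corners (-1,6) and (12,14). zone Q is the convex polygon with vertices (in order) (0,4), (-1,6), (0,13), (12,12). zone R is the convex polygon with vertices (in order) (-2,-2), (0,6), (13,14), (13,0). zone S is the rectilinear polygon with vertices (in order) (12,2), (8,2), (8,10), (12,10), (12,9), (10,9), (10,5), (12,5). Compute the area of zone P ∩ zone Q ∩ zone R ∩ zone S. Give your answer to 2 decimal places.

0.33

The intersection is the polygon with vertices (8,9.333), (8,10), (9,10).
By the shoelace formula its area is 0.33.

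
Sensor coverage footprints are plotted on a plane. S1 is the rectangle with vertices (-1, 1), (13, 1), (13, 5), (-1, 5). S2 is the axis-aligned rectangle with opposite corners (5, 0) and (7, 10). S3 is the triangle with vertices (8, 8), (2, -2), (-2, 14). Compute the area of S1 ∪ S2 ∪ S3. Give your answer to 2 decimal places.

By inclusion–exclusion:
Individual areas: |S1| = 56, |S2| = 20, |S3| = 68.
|S1∩S2|: x∈[5,7], y∈[1,5] → 2·4 = 8.
|S1∩S3| = 17.
|S2∩S3| = 9.0667.
|S1∩S2∩S3| = 1.2.
|S1 ∪ S2 ∪ S3| = 144 − 34.0667 + 1.2 = 111.13.

111.13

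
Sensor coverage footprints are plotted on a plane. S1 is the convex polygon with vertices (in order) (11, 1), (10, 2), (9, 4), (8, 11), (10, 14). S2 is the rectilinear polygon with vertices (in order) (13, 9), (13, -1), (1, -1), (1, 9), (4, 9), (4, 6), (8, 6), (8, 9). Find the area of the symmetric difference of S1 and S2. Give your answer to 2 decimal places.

102.85

|S1| = 20.5, |S2| = 108, |S1∩S2| = 12.8242.
|S1 △ S2| = |S1| + |S2| − 2·|S1∩S2| = 20.5 + 108 − 25.6484 = 102.85.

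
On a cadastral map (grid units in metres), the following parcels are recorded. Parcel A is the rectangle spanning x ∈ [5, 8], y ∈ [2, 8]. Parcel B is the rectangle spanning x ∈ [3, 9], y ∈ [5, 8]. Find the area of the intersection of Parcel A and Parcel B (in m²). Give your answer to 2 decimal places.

9.00

|Parcel A∩Parcel B|: x∈[5,8], y∈[5,8] → 3·3 = 9.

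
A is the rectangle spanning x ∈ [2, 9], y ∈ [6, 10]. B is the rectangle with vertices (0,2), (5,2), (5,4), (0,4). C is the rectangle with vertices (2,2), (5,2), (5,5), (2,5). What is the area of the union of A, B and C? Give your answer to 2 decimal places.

41.00

By inclusion–exclusion:
Individual areas: |A| = 28, |B| = 10, |C| = 9.
|A∩B| = 0 (no overlap).
|A∩C| = 0 (no overlap).
|B∩C|: x∈[2,5], y∈[2,4] → 3·2 = 6.
|A∩B∩C| = 0.
|A ∪ B ∪ C| = 47 − 6 + 0 = 41.00.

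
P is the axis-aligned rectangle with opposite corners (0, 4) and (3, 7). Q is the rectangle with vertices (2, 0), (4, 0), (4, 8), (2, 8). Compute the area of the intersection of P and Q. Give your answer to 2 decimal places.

|P∩Q|: x∈[2,3], y∈[4,7] → 1·3 = 3.

3.00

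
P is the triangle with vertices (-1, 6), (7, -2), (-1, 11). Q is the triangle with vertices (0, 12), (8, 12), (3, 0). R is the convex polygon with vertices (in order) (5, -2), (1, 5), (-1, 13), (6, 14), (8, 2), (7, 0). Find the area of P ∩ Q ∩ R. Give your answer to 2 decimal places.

The intersection is the polygon with vertices (1.105,7.579), (4.118,2.683), (3.588,1.412), (2.333,2.667).
By the shoelace formula its area is 5.52.

5.52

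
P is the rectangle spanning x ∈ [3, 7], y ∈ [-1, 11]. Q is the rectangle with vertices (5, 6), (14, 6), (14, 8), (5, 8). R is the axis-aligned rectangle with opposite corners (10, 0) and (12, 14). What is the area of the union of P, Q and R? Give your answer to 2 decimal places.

By inclusion–exclusion:
Individual areas: |P| = 48, |Q| = 18, |R| = 28.
|P∩Q|: x∈[5,7], y∈[6,8] → 2·2 = 4.
|P∩R| = 0 (no overlap).
|Q∩R|: x∈[10,12], y∈[6,8] → 2·2 = 4.
|P∩Q∩R| = 0.
|P ∪ Q ∪ R| = 94 − 8 + 0 = 86.00.

86.00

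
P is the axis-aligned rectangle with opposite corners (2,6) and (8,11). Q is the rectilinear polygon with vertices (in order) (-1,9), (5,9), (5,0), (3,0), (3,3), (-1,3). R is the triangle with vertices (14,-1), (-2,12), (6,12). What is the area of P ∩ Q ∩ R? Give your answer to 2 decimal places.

4.41

The intersection is the polygon with vertices (2,9), (5,9), (5,6.312), (2,8.75).
By the shoelace formula its area is 4.41.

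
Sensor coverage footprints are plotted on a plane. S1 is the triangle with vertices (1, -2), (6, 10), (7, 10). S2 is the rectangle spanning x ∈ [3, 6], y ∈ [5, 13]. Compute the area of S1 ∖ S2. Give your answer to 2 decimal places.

|S1| = 6, |S1∩S2| = 2.9583.
|S1 ∖ S2| = |S1| − |S1∩S2| = 6 − 2.9583 = 3.04.

3.04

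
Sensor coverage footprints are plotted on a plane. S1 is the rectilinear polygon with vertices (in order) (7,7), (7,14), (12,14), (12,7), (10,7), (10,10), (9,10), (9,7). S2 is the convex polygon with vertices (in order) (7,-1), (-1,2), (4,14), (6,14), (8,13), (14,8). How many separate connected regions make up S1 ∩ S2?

S1 ∩ S2 is a single connected region.

1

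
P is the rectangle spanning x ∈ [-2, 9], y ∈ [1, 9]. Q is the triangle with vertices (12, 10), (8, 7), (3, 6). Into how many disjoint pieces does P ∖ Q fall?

1

P ∖ Q is a single connected region.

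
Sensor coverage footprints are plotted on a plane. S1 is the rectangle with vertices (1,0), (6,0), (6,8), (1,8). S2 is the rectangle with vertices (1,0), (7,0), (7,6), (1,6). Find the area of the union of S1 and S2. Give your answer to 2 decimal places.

By inclusion–exclusion:
Individual areas: |S1| = 40, |S2| = 36.
|S1∩S2|: x∈[1,6], y∈[0,6] → 5·6 = 30.
|S1 ∪ S2| = 76 − 30 = 46.00.

46.00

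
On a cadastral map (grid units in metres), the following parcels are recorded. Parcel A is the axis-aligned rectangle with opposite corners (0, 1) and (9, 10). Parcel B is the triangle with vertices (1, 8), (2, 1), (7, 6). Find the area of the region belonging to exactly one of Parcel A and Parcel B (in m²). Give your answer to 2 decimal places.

61.00

|Parcel A| = 81, |Parcel B| = 20, |Parcel A∩Parcel B| = 20.
|Parcel A △ Parcel B| = |Parcel A| + |Parcel B| − 2·|Parcel A∩Parcel B| = 81 + 20 − 40 = 61.00.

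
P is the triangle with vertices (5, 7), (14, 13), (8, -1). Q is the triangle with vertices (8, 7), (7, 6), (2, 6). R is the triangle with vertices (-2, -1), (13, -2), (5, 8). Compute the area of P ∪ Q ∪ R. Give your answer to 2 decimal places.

By inclusion–exclusion:
Individual areas: |P| = 45, |Q| = 2.5, |R| = 71.
|P∩Q| = 1.6066.
|P∩R| = 12.9601.
|Q∩R| = 1.3561.
|P∩Q∩R| = 0.6625.
|P ∪ Q ∪ R| = 118.5 − 15.9228 + 0.6625 = 103.24.

103.24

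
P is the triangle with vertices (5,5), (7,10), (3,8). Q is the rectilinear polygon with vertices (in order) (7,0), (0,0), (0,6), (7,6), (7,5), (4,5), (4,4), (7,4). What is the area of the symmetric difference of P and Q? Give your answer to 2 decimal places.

45.93

|P| = 8, |Q| = 39, |P∩Q| = 0.5333.
|P △ Q| = |P| + |Q| − 2·|P∩Q| = 8 + 39 − 1.0667 = 45.93.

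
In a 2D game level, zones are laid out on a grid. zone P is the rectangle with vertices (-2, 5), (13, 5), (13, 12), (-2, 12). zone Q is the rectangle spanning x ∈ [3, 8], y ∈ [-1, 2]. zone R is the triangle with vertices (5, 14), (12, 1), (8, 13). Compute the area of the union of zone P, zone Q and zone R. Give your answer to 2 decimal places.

By inclusion–exclusion:
Individual areas: |zone P| = 105, |zone Q| = 15, |zone R| = 16.
|zone P∩zone Q| = 0 (no overlap).
|zone P∩zone R| = 10.7692.
|zone Q∩zone R| = 0.
|zone P∩zone Q∩zone R| = 0.
|zone P ∪ zone Q ∪ zone R| = 136 − 10.7692 + 0 = 125.23.

125.23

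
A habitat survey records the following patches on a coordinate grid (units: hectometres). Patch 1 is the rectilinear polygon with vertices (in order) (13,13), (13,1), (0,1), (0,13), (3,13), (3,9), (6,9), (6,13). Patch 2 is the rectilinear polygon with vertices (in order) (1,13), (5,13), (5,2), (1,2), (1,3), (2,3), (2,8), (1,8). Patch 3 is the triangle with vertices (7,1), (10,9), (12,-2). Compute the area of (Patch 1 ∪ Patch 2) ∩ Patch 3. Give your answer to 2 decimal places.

17.82

The region (Patch 1 ∪ Patch 2) ∩ Patch 3 is the polygon with vertices (7,1), (10,9), (11.454,1).
By the shoelace formula its area is 17.82.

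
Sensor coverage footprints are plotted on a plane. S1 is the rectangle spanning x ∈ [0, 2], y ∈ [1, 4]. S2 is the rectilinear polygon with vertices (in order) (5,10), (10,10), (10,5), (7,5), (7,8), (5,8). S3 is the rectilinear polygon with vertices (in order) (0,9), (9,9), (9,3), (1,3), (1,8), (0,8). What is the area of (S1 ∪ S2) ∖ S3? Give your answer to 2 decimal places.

14.00

|S1 ∪ S2| = 25.
|(S1 ∪ S2) ∩ S3| = 11.
|(S1 ∪ S2) ∖ S3| = 25 − 11 = 14.00.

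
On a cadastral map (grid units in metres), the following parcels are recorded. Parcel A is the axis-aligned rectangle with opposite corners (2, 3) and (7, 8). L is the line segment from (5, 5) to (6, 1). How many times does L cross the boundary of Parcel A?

The segment meets the boundary at (5.5,3).

1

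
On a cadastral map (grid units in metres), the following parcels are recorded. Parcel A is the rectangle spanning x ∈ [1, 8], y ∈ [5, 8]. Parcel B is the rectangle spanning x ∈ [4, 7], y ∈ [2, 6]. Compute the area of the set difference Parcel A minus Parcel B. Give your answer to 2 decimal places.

|Parcel A∩Parcel B|: x∈[4,7], y∈[5,6] → 3·1 = 3.
|Parcel A| = 21.
|Parcel A ∖ Parcel B| = |Parcel A| − |Parcel A∩Parcel B| = 21 − 3 = 18.00.

18.00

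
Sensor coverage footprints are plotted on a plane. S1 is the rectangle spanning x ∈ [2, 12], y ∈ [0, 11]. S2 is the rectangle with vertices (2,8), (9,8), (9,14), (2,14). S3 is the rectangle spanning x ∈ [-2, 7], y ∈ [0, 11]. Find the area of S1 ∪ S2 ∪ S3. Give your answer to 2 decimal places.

By inclusion–exclusion:
Individual areas: |S1| = 110, |S2| = 42, |S3| = 99.
|S1∩S2|: x∈[2,9], y∈[8,11] → 7·3 = 21.
|S1∩S3|: x∈[2,7], y∈[0,11] → 5·11 = 55.
|S2∩S3|: x∈[2,7], y∈[8,11] → 5·3 = 15.
|S1∩S2∩S3| = 15.
|S1 ∪ S2 ∪ S3| = 251 − 91 + 15 = 175.00.

175.00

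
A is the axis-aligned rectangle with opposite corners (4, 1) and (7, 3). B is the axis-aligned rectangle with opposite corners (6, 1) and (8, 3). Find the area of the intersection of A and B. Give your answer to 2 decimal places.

2.00

|A∩B|: x∈[6,7], y∈[1,3] → 1·2 = 2.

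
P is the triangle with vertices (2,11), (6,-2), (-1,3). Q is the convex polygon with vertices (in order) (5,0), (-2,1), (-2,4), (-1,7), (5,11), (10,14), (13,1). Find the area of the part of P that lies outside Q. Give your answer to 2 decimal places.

3.99

|P| = 35.5, |P∩Q| = 31.5066.
|P ∖ Q| = |P| − |P∩Q| = 35.5 − 31.5066 = 3.99.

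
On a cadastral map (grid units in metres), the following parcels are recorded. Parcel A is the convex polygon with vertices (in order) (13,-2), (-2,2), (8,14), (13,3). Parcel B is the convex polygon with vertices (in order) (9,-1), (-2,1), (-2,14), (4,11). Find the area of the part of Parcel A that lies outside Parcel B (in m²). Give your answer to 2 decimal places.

70.22

|Parcel A| = 122.5, |Parcel A∩Parcel B| = 52.2844.
|Parcel A ∖ Parcel B| = |Parcel A| − |Parcel A∩Parcel B| = 122.5 − 52.2844 = 70.22.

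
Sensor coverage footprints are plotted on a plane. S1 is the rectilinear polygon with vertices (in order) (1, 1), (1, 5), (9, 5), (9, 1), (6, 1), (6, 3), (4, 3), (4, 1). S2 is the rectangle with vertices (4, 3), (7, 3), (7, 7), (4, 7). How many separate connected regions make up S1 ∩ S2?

S1 ∩ S2 is a single connected region.

1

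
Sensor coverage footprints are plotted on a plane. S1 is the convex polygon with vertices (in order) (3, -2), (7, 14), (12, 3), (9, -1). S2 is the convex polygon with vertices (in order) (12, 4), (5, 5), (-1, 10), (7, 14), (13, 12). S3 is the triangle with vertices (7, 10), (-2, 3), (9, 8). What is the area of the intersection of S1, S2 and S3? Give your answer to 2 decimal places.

The intersection is the polygon with vertices (5.759,9.034), (7,10), (9,8), (5.051,6.205).
By the shoelace formula its area is 7.16.

7.16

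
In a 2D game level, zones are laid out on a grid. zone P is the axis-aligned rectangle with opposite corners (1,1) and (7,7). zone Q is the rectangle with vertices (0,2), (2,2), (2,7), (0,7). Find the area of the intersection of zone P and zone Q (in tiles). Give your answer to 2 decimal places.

5.00

|zone P∩zone Q|: x∈[1,2], y∈[2,7] → 1·5 = 5.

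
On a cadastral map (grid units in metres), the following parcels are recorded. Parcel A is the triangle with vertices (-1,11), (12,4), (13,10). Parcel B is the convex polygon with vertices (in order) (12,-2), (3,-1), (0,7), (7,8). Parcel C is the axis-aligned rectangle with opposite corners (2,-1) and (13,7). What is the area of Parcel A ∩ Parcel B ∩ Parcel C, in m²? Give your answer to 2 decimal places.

0.42

The intersection is the polygon with vertices (7.895,6.21), (6.429,7), (7.5,7).
By the shoelace formula its area is 0.42.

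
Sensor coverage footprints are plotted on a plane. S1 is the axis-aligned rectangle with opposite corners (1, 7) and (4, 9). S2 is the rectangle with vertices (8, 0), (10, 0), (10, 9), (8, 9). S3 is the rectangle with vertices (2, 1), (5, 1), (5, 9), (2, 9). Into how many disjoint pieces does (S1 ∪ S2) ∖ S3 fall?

(S1 ∪ S2) ∖ S3 splits into 2 disjoint pieces (area 2, area 18).

2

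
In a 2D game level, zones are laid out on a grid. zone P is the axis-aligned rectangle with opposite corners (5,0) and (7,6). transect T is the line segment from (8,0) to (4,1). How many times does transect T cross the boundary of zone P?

The segment meets the boundary at (5,0.75), (7,0.25).

2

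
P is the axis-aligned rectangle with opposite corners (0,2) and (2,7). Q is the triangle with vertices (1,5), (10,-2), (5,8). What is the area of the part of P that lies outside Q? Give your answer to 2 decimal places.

|P| = 10, |P∩Q| = 0.7639.
|P ∖ Q| = |P| − |P∩Q| = 10 − 0.7639 = 9.24.

9.24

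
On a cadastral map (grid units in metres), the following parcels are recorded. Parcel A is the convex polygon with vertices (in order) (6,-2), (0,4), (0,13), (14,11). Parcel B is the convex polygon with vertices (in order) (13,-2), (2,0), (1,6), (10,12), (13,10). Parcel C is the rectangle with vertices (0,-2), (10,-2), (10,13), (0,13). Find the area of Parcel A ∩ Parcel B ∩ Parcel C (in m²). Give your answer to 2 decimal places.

The intersection is the polygon with vertices (1,6), (9.471,11.647), (10,11.571), (10,4.5), (6.704,-0.855), (4.444,-0.444), (1.6,2.4).
By the shoelace formula its area is 71.05.

71.05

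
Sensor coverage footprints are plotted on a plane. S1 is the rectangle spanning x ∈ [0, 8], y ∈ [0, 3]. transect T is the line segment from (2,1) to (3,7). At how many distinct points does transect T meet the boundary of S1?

1

The segment meets the boundary at (2.333,3).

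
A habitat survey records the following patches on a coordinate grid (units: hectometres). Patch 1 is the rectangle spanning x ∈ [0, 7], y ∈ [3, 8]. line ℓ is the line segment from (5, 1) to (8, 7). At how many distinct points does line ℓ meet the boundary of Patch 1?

The segment meets the boundary at (7,5), (6,3).

2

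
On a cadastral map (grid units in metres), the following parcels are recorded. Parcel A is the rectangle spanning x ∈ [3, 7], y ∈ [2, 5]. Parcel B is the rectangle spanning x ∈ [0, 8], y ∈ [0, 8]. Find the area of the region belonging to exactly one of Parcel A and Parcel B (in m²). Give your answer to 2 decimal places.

52.00

|Parcel A∩Parcel B|: x∈[3,7], y∈[2,5] → 4·3 = 12.
|Parcel A △ Parcel B| = |Parcel A| + |Parcel B| − 2·|Parcel A∩Parcel B| = 12 + 64 − 24 = 52.00.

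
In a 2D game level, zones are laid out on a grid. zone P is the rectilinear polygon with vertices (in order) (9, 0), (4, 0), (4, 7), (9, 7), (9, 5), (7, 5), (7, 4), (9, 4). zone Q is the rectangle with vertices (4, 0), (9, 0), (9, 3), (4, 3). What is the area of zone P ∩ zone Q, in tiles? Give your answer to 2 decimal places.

15.00

The intersection is the polygon with vertices (4,0), (4,3), (9,3), (9,0).
By the shoelace formula its area is 15.00.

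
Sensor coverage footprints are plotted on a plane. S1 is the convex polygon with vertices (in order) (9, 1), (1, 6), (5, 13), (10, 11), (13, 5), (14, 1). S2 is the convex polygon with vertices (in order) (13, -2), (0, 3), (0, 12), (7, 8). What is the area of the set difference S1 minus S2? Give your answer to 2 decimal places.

|S1| = 92, |S1∩S2| = 40.6385.
|S1 ∖ S2| = |S1| − |S1∩S2| = 92 − 40.6385 = 51.36.

51.36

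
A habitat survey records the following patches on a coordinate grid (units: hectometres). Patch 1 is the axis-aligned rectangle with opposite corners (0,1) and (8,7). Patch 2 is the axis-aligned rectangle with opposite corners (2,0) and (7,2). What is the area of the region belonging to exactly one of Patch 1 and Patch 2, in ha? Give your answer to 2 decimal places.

48.00

|Patch 1∩Patch 2|: x∈[2,7], y∈[1,2] → 5·1 = 5.
|Patch 1 △ Patch 2| = |Patch 1| + |Patch 2| − 2·|Patch 1∩Patch 2| = 48 + 10 − 10 = 48.00.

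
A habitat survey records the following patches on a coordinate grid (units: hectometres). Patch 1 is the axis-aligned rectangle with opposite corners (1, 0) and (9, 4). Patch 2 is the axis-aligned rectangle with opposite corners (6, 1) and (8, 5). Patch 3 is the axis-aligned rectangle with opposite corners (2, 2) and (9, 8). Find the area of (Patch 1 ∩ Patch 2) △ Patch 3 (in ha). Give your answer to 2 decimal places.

40.00

|Patch 1 ∩ Patch 2| = 6.
|(Patch 1 ∩ Patch 2) ∩ Patch 3| = 4.
|(Patch 1 ∩ Patch 2) △ Patch 3| = 6 + 42 − 8 = 40.00.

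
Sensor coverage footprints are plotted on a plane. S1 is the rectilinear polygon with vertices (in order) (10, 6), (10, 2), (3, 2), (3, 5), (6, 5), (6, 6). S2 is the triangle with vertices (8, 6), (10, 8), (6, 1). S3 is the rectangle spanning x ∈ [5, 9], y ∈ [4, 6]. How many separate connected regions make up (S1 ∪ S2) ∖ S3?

(S1 ∪ S2) ∖ S3 splits into 2 disjoint pieces (area 18.0857, area 0.8571).

2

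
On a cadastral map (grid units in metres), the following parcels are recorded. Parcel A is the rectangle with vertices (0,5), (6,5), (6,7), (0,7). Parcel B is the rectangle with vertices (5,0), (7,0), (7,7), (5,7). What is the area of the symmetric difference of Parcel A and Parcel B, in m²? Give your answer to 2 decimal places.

|Parcel A∩Parcel B|: x∈[5,6], y∈[5,7] → 1·2 = 2.
|Parcel A △ Parcel B| = |Parcel A| + |Parcel B| − 2·|Parcel A∩Parcel B| = 12 + 14 − 4 = 22.00.

22.00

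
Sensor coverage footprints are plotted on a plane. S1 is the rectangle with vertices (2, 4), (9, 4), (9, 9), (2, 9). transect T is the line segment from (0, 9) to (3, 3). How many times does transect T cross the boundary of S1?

2

The segment meets the boundary at (2.5,4), (2,5).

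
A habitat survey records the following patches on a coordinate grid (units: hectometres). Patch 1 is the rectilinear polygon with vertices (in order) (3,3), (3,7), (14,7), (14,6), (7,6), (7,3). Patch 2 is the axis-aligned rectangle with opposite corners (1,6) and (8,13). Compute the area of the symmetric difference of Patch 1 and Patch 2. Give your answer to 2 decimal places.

|Patch 1| = 23, |Patch 2| = 49, |Patch 1∩Patch 2| = 5.
|Patch 1 △ Patch 2| = |Patch 1| + |Patch 2| − 2·|Patch 1∩Patch 2| = 23 + 49 − 10 = 62.00.

62.00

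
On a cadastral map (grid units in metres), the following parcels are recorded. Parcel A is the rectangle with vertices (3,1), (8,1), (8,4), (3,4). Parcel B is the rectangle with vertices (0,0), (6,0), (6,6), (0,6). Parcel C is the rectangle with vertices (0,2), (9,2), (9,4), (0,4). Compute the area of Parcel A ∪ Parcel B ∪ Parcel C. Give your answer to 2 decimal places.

By inclusion–exclusion:
Individual areas: |Parcel A| = 15, |Parcel B| = 36, |Parcel C| = 18.
|Parcel A∩Parcel B|: x∈[3,6], y∈[1,4] → 3·3 = 9.
|Parcel A∩Parcel C|: x∈[3,8], y∈[2,4] → 5·2 = 10.
|Parcel B∩Parcel C|: x∈[0,6], y∈[2,4] → 6·2 = 12.
|Parcel A∩Parcel B∩Parcel C| = 6.
|Parcel A ∪ Parcel B ∪ Parcel C| = 69 − 31 + 6 = 44.00.

44.00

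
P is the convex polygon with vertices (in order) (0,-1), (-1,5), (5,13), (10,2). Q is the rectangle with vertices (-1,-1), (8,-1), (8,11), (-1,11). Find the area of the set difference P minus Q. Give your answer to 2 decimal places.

|P| = 84.5, |P∩Q| = 77.0909.
|P ∖ Q| = |P| − |P∩Q| = 84.5 − 77.0909 = 7.41.

7.41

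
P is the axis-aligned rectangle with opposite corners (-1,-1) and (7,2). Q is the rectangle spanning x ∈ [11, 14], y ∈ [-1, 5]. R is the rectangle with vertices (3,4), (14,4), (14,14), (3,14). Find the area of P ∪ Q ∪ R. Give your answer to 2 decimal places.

149.00

By inclusion–exclusion:
Individual areas: |P| = 24, |Q| = 18, |R| = 110.
|P∩Q| = 0 (no overlap).
|P∩R| = 0 (no overlap).
|Q∩R|: x∈[11,14], y∈[4,5] → 3·1 = 3.
|P∩Q∩R| = 0.
|P ∪ Q ∪ R| = 152 − 3 + 0 = 149.00.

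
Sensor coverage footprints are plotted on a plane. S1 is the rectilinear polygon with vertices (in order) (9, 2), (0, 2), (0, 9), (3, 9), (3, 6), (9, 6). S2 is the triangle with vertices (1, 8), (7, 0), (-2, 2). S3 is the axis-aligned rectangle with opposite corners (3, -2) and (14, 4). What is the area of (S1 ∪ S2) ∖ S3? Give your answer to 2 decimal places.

39.78

|S1 ∪ S2| = 56.5.
|(S1 ∪ S2) ∩ S3| = 16.7222.
|(S1 ∪ S2) ∖ S3| = 56.5 − 16.7222 = 39.78.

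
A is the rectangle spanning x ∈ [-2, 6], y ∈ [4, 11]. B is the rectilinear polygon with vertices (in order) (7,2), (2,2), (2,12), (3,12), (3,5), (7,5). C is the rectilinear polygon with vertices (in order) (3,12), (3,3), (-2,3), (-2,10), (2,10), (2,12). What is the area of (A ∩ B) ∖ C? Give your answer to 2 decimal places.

|A ∩ B| = 10.
|(A ∩ B) ∩ C| = 7.
|(A ∩ B) ∖ C| = 10 − 7 = 3.00.

3.00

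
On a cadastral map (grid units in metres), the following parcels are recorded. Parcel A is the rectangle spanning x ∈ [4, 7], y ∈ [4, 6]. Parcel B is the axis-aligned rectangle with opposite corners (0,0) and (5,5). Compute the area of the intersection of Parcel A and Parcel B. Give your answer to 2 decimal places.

|Parcel A∩Parcel B|: x∈[4,5], y∈[4,5] → 1·1 = 1.

1.00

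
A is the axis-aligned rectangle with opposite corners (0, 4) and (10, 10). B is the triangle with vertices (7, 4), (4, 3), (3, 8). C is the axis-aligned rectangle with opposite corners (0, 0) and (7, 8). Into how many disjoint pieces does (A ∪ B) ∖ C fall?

(A ∪ B) ∖ C is a single connected region.

1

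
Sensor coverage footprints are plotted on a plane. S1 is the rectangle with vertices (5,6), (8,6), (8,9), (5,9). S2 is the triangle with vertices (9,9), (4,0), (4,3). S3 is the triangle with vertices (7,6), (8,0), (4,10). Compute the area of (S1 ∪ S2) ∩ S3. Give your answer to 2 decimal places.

3.38

The region (S1 ∪ S2) ∩ S3 is the polygon with vertices (6.326,4.186), (5.892,5.27), (6.5,6), (5.6,6), (5,7.5), (5,8.667), (7,6), (7.077,5.538).
By the shoelace formula its area is 3.38.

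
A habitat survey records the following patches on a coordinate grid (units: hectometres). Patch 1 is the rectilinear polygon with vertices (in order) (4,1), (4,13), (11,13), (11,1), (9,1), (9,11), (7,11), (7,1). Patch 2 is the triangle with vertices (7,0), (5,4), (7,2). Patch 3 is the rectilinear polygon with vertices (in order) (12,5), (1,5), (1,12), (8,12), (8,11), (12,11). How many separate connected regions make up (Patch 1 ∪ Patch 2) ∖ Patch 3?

3

(Patch 1 ∪ Patch 2) ∖ Patch 3 splits into 3 disjoint pieces (area 10, area 8, area 12.25).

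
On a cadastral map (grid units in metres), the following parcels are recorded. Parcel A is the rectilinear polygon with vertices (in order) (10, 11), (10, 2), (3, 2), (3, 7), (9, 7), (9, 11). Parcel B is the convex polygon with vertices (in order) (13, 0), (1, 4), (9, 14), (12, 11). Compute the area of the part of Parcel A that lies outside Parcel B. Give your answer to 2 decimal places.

|Parcel A| = 39, |Parcel A∩Parcel B| = 36.2333.
|Parcel A ∖ Parcel B| = |Parcel A| − |Parcel A∩Parcel B| = 39 − 36.2333 = 2.77.

2.77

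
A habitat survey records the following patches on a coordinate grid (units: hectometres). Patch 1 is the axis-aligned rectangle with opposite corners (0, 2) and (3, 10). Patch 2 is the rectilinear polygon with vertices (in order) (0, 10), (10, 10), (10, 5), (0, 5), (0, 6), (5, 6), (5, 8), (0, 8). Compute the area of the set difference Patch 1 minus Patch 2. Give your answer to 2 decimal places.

15.00

|Patch 1| = 24, |Patch 1∩Patch 2| = 9.
|Patch 1 ∖ Patch 2| = |Patch 1| − |Patch 1∩Patch 2| = 24 − 9 = 15.00.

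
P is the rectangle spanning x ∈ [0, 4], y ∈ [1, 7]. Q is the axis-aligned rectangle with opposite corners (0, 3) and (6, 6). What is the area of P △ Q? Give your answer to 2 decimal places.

18.00

|P∩Q|: x∈[0,4], y∈[3,6] → 4·3 = 12.
|P △ Q| = |P| + |Q| − 2·|P∩Q| = 24 + 18 − 24 = 18.00.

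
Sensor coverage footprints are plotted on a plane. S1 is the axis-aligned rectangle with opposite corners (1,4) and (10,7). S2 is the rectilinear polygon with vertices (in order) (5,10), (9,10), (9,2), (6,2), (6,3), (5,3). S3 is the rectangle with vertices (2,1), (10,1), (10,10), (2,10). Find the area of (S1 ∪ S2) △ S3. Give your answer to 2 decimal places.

|S1 ∪ S2| = 46.
|(S1 ∪ S2) ∩ S3| = 43.
|(S1 ∪ S2) △ S3| = 46 + 72 − 86 = 32.00.

32.00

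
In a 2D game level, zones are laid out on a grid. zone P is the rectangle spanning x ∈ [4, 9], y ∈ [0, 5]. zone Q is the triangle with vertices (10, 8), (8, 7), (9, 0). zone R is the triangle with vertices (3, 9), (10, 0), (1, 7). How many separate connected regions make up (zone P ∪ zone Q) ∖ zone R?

(zone P ∪ zone Q) ∖ zone R splits into 2 disjoint pieces (area 13.6456, area 10.9904).

2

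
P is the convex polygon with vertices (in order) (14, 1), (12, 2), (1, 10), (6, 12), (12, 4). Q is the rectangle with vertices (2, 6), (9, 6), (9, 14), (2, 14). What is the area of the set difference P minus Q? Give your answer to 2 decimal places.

13.56

|P| = 39, |P∩Q| = 25.4364.
|P ∖ Q| = |P| − |P∩Q| = 39 − 25.4364 = 13.56.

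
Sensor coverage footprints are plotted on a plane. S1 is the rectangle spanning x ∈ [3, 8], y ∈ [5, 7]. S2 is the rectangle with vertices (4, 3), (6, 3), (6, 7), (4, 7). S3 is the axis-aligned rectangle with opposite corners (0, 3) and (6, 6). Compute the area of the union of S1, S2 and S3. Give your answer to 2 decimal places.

25.00

By inclusion–exclusion:
Individual areas: |S1| = 10, |S2| = 8, |S3| = 18.
|S1∩S2|: x∈[4,6], y∈[5,7] → 2·2 = 4.
|S1∩S3|: x∈[3,6], y∈[5,6] → 3·1 = 3.
|S2∩S3|: x∈[4,6], y∈[3,6] → 2·3 = 6.
|S1∩S2∩S3| = 2.
|S1 ∪ S2 ∪ S3| = 36 − 13 + 2 = 25.00.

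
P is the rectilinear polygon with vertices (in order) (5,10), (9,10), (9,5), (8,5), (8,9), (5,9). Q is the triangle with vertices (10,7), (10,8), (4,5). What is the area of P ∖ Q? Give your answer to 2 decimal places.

|P| = 8, |P∩Q| = 0.75.
|P ∖ Q| = |P| − |P∩Q| = 8 − 0.75 = 7.25.

7.25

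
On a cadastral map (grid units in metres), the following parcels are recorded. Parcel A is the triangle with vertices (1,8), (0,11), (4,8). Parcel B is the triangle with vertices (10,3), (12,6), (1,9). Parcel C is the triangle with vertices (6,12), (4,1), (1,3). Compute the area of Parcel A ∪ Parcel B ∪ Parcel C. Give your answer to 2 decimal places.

39.58

By inclusion–exclusion:
Individual areas: |Parcel A| = 4.5, |Parcel B| = 19.5, |Parcel C| = 18.5.
|Parcel A∩Parcel B| = 0.9881.
|Parcel A∩Parcel C| = 0.0131.
|Parcel B∩Parcel C| = 1.9343.
|Parcel A∩Parcel B∩Parcel C| = 0.0131.
|Parcel A ∪ Parcel B ∪ Parcel C| = 42.5 − 2.9355 + 0.0131 = 39.58.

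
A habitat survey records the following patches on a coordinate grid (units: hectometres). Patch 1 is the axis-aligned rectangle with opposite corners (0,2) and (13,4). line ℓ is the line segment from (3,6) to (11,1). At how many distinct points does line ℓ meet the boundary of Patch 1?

The segment meets the boundary at (9.4,2), (6.2,4).

2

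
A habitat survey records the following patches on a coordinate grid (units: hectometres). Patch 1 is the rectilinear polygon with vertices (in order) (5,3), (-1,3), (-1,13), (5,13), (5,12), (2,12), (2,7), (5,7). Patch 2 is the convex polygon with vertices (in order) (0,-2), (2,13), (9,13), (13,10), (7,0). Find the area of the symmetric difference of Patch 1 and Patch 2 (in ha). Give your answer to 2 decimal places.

|Patch 1| = 45, |Patch 2| = 125, |Patch 1∩Patch 2| = 21.6667.
|Patch 1 △ Patch 2| = |Patch 1| + |Patch 2| − 2·|Patch 1∩Patch 2| = 45 + 125 − 43.3333 = 126.67.

126.67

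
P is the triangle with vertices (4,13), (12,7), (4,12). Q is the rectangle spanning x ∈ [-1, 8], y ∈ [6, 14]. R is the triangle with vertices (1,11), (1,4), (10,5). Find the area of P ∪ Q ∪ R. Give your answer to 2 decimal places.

85.83

By inclusion–exclusion:
Individual areas: |P| = 4, |Q| = 72, |R| = 31.5.
|P∩Q| = 3.
|P∩R| = 0.
|Q∩R| = 18.6667.
|P∩Q∩R| = 0.
|P ∪ Q ∪ R| = 107.5 − 21.6667 + 0 = 85.83.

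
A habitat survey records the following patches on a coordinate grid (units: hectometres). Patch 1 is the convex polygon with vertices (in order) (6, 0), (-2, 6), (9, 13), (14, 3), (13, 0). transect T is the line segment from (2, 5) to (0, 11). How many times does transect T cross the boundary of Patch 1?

1

The segment meets the boundary at (1.025,7.925).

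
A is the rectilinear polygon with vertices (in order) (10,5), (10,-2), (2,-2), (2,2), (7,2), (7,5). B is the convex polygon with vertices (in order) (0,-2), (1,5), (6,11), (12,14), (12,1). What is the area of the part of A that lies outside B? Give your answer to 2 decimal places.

|A| = 41, |A∩B| = 29.
|A ∖ B| = |A| − |A∩B| = 41 − 29 = 12.00.

12.00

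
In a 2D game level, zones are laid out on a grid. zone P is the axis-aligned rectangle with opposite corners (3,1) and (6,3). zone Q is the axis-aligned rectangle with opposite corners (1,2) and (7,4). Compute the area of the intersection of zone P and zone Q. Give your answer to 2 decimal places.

|zone P∩zone Q|: x∈[3,6], y∈[2,3] → 3·1 = 3.

3.00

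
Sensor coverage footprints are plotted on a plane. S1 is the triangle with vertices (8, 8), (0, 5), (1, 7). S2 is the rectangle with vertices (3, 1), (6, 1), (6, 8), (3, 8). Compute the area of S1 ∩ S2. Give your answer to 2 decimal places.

2.44

The intersection is the polygon with vertices (3,6.125), (3,7.286), (6,7.714), (6,7.25).
By the shoelace formula its area is 2.44.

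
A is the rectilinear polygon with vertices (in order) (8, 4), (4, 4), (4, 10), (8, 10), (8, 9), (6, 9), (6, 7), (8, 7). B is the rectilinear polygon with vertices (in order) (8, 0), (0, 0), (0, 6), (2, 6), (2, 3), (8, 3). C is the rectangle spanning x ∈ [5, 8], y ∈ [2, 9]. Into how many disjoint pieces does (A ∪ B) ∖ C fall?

(A ∪ B) ∖ C splits into 2 disjoint pieces (area 9, area 27).

2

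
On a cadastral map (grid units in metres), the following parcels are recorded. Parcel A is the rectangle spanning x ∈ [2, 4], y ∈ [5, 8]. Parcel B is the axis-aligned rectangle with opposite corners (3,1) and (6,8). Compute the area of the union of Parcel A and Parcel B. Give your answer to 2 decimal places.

24.00

By inclusion–exclusion:
Individual areas: |Parcel A| = 6, |Parcel B| = 21.
|Parcel A∩Parcel B|: x∈[3,4], y∈[5,8] → 1·3 = 3.
|Parcel A ∪ Parcel B| = 27 − 3 = 24.00.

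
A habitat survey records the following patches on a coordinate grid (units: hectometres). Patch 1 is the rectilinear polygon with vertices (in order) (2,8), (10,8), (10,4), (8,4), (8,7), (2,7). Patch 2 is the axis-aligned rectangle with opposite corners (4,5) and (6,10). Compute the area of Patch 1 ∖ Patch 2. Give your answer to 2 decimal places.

|Patch 1| = 14, |Patch 1∩Patch 2| = 2.
|Patch 1 ∖ Patch 2| = |Patch 1| − |Patch 1∩Patch 2| = 14 − 2 = 12.00.

12.00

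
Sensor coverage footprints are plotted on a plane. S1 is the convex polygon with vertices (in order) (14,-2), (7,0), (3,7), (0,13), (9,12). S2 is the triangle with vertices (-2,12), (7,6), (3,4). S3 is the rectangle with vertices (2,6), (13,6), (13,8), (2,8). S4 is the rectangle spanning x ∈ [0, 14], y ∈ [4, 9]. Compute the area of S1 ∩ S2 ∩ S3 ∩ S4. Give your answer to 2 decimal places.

The intersection is the polygon with vertices (4,8), (7,6), (3.571,6), (3,7), (2.5,8).
By the shoelace formula its area is 4.96.

4.96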